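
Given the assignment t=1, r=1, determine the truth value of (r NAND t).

Substituting: (1 NAND 1)
= 0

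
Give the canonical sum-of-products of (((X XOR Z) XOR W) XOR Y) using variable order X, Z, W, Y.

Σm(1, 2, 4, 7, 8, 11, 13, 14) = (NOT X AND NOT Z AND NOT W AND Y) OR (NOT X AND NOT Z AND W AND NOT Y) OR (NOT X AND Z AND NOT W AND NOT Y) OR (NOT X AND Z AND W AND Y) OR (X AND NOT Z AND NOT W AND NOT Y) OR (X AND NOT Z AND W AND Y) OR (X AND Z AND NOT W AND Y) OR (X AND Z AND W AND NOT Y)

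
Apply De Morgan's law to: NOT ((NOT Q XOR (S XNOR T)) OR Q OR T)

NOT (NOT Q XOR (S XNOR T)) AND NOT Q AND NOT T
De Morgan's: NOT(OR of terms) = AND of negations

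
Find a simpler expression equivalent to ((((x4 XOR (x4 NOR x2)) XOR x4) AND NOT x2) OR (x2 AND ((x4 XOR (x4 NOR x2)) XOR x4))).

By distribution ((E AND v) OR (E AND NOT v) = E) then XOR self-cancellation ((E XOR v) XOR v = E):
= (x4 NOR x2)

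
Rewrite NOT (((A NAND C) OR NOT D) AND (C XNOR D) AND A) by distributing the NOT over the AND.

NOT ((A NAND C) OR NOT D) OR NOT (C XNOR D) OR NOT A
De Morgan's: NOT(AND of terms) = OR of negations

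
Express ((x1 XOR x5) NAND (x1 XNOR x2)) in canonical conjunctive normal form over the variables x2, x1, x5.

(x2 OR x1 OR NOT x5) AND (NOT x2 OR NOT x1 OR x5)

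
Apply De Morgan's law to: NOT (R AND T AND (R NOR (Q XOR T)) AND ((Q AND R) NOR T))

NOT R OR NOT T OR NOT (R NOR (Q XOR T)) OR NOT ((Q AND R) NOR T)
De Morgan's: NOT(AND of terms) = OR of negations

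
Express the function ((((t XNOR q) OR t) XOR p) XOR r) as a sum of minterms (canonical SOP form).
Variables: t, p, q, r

Σm(0, 3, 5, 6, 8, 10, 13, 15) = (NOT t AND NOT p AND NOT q AND NOT r) OR (NOT t AND NOT p AND q AND r) OR (NOT t AND p AND NOT q AND r) OR (NOT t AND p AND q AND NOT r) OR (t AND NOT p AND NOT q AND NOT r) OR (t AND NOT p AND q AND NOT r) OR (t AND p AND NOT q AND r) OR (t AND p AND q AND r)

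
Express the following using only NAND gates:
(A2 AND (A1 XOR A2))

((A2 NAND ((A1 NAND (A1 NAND A2)) NAND (A2 NAND (A1 NAND A2)))) NAND (A2 NAND ((A1 NAND (A1 NAND A2)) NAND (A2 NAND (A1 NAND A2)))))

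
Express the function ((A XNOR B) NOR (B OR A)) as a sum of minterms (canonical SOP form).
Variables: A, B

Σm() = FALSE (no minterms)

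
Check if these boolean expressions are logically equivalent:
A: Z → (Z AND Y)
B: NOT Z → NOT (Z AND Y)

No, Inverse is not equivalent to original (counterexample: Z=1, V=0, Y=0)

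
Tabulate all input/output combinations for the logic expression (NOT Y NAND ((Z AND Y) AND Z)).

Y | Z | Output
--------------
0 | 0 | 1
0 | 1 | 1
1 | 0 | 1
1 | 1 | 1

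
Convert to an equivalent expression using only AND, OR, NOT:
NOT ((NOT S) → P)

(NOT S) AND NOT P
(Negated implication: NOT(A → B) = A AND NOT B)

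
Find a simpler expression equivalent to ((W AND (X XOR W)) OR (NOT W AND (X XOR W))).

By distribution ((E AND v) OR (E AND NOT v) = E):
= (X XOR W)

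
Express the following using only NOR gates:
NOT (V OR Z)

(((V NOR Z) NOR (V NOR Z)) NOR ((V NOR Z) NOR (V NOR Z)))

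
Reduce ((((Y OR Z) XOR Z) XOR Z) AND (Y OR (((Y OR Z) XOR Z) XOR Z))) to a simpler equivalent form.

By absorption (E AND (E OR v) = E) then XOR self-cancellation ((E XOR v) XOR v = E):
= (Y OR Z)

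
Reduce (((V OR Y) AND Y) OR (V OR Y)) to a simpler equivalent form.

By absorption (E OR (E AND v) = E):
= (V OR Y)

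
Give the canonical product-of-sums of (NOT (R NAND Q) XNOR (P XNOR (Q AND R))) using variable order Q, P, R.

ΠM(0, 1, 4, 5) = (Q OR P OR R) AND (Q OR P OR NOT R) AND (NOT Q OR P OR R) AND (NOT Q OR P OR NOT R)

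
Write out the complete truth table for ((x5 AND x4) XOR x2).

x2 | x5 | x4 | Output
---------------------
0 | 0 | 0 | 0
0 | 0 | 1 | 0
0 | 1 | 0 | 0
0 | 1 | 1 | 1
1 | 0 | 0 | 1
1 | 0 | 1 | 1
1 | 1 | 0 | 1
1 | 1 | 1 | 0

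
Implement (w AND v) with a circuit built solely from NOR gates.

((w NOR w) NOR (v NOR v))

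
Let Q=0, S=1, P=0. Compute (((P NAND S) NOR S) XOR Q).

Substituting: (((0 NAND 1) NOR 1) XOR 0)
= 0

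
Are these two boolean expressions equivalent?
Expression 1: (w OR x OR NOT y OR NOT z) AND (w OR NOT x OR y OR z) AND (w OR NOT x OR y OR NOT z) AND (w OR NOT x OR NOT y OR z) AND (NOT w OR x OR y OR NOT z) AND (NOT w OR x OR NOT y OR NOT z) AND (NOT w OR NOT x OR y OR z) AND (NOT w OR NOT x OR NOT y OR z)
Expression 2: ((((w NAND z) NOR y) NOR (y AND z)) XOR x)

Yes, they are equivalent — the two output columns agree on all 16 assignments:
w | x | y | z | Expression 1 | Expression 2
-------------------------------------------
0 | 0 | 0 | 0 | 1 | 1
0 | 0 | 0 | 1 | 1 | 1
0 | 0 | 1 | 0 | 1 | 1
0 | 0 | 1 | 1 | 0 | 0
0 | 1 | 0 | 0 | 0 | 0
0 | 1 | 0 | 1 | 0 | 0
0 | 1 | 1 | 0 | 0 | 0
0 | 1 | 1 | 1 | 1 | 1
1 | 0 | 0 | 0 | 1 | 1
1 | 0 | 0 | 1 | 0 | 0
1 | 0 | 1 | 0 | 1 | 1
1 | 0 | 1 | 1 | 0 | 0
1 | 1 | 0 | 0 | 0 | 0
1 | 1 | 0 | 1 | 1 | 1
1 | 1 | 1 | 0 | 0 | 0
1 | 1 | 1 | 1 | 1 | 1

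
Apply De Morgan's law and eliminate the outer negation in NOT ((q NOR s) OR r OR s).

NOT (q NOR s) AND NOT r AND NOT s
De Morgan's: NOT(OR of terms) = AND of negations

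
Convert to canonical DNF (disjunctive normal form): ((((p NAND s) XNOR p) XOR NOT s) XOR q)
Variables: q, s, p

(NOT q AND NOT s AND NOT p) OR (q AND NOT s AND p) OR (q AND s AND NOT p) OR (q AND s AND p)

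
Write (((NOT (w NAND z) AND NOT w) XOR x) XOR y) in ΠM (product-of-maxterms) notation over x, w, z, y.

ΠM(0, 2, 4, 6, 9, 11, 13, 15) = (x OR w OR z OR y) AND (x OR w OR NOT z OR y) AND (x OR NOT w OR z OR y) AND (x OR NOT w OR NOT z OR y) AND (NOT x OR w OR z OR NOT y) AND (NOT x OR w OR NOT z OR NOT y) AND (NOT x OR NOT w OR z OR NOT y) AND (NOT x OR NOT w OR NOT z OR NOT y)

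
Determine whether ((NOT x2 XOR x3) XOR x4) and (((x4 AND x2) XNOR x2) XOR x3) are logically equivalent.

No. Counterexample: with x2=0, x3=0, x4=1, Expression 1 = 0 but Expression 2 = 1.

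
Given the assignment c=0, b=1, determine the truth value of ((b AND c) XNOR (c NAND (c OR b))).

Substituting: ((1 AND 0) XNOR (0 NAND (0 OR 1)))
= 0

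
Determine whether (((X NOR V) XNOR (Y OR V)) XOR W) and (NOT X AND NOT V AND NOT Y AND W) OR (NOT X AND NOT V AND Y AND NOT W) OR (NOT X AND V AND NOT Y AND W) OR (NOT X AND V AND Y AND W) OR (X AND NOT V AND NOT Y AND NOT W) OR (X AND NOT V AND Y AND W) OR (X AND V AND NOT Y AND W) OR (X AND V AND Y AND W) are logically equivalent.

Yes, they are equivalent — the two output columns agree on all 16 assignments:
X | V | Y | W | Expression 1 | Expression 2
-------------------------------------------
0 | 0 | 0 | 0 | 0 | 0
0 | 0 | 0 | 1 | 1 | 1
0 | 0 | 1 | 0 | 1 | 1
0 | 0 | 1 | 1 | 0 | 0
0 | 1 | 0 | 0 | 0 | 0
0 | 1 | 0 | 1 | 1 | 1
0 | 1 | 1 | 0 | 0 | 0
0 | 1 | 1 | 1 | 1 | 1
1 | 0 | 0 | 0 | 1 | 1
1 | 0 | 0 | 1 | 0 | 0
1 | 0 | 1 | 0 | 0 | 0
1 | 0 | 1 | 1 | 1 | 1
1 | 1 | 0 | 0 | 0 | 0
1 | 1 | 0 | 1 | 1 | 1
1 | 1 | 1 | 0 | 0 | 0
1 | 1 | 1 | 1 | 1 | 1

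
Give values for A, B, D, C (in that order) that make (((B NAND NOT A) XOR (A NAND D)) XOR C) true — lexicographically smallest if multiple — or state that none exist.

A=0, B=0, D=0, C=1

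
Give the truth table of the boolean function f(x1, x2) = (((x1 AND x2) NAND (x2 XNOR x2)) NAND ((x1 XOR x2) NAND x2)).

x1 | x2 | Output
----------------
0 | 0 | 0
0 | 1 | 1
1 | 0 | 0
1 | 1 | 1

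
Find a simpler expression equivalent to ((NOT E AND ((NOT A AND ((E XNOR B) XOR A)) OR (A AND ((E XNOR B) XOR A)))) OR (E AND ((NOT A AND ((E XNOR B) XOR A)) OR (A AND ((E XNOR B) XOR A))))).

By distribution ((E AND v) OR (E AND NOT v) = E) then distribution ((E AND v) OR (E AND NOT v) = E):
= ((E XNOR B) XOR A)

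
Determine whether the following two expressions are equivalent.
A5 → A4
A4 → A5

No, Converse is not equivalent to original (counterexample: A5=0, A4=1)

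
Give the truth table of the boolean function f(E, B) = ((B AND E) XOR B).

E | B | Output
--------------
0 | 0 | 0
0 | 1 | 1
1 | 0 | 0
1 | 1 | 0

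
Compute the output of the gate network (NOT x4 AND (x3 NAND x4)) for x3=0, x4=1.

Substituting: (NOT 1 AND (0 NAND 1))
= 0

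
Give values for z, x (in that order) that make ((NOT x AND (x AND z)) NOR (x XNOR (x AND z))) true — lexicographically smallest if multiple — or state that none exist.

z=0, x=1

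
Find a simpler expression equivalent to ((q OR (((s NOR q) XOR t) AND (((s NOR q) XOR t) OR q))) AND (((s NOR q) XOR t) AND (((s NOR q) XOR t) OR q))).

By absorption (E AND (E OR v) = E) then absorption (E AND (E OR v) = E):
= ((s NOR q) XOR t)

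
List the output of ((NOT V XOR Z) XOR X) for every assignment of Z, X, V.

Z | X | V | Output
------------------
0 | 0 | 0 | 1
0 | 0 | 1 | 0
0 | 1 | 0 | 0
0 | 1 | 1 | 1
1 | 0 | 0 | 0
1 | 0 | 1 | 1
1 | 1 | 0 | 1
1 | 1 | 1 | 0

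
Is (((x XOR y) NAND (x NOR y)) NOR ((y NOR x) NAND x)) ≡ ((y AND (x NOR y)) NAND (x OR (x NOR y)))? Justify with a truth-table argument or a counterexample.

No. Counterexample: with x=0, y=0, Expression 1 = 0 but Expression 2 = 1.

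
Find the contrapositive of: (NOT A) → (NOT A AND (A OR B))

Contrapositive: NOT (NOT A AND (A OR B)) → A
Note: A statement and its contrapositive are logically equivalent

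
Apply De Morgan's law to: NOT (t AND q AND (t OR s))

NOT t OR NOT q OR NOT (t OR s)
De Morgan's: NOT(AND of terms) = OR of negations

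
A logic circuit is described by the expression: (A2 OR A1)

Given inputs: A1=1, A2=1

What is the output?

Substituting: (1 OR 1)
= 1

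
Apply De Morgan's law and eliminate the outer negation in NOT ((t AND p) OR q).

NOT (t AND p) AND NOT q
De Morgan's: NOT(OR of terms) = AND of negations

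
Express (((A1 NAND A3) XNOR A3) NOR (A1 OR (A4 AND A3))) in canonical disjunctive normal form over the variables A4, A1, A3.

(NOT A4 AND NOT A1 AND NOT A3) OR (A4 AND NOT A1 AND NOT A3)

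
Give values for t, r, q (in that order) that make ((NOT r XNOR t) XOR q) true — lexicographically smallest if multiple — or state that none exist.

t=0, r=0, q=1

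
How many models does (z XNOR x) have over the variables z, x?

Satisfying assignments: (0,0), (1,1)
Count: 2 out of 4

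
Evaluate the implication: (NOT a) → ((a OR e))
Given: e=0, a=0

Antecedent (NOT a) = 1; consequent ((a OR e)) = 0.
1 → 0 = 0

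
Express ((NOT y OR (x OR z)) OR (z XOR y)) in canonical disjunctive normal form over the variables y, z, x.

(NOT y AND NOT z AND NOT x) OR (NOT y AND NOT z AND x) OR (NOT y AND z AND NOT x) OR (NOT y AND z AND x) OR (y AND NOT z AND NOT x) OR (y AND NOT z AND x) OR (y AND z AND NOT x) OR (y AND z AND x)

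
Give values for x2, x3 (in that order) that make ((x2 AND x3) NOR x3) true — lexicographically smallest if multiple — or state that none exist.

x2=0, x3=0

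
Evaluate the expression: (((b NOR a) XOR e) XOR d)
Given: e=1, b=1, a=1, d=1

Substituting: (((1 NOR 1) XOR 1) XOR 1)
= 0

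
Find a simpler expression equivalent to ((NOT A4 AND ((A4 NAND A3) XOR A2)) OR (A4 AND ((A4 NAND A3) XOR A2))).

By distribution ((E AND v) OR (E AND NOT v) = E):
= ((A4 NAND A3) XOR A2)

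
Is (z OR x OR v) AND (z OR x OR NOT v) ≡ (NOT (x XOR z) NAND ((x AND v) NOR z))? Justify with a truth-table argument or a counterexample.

Yes, they are equivalent — the two output columns agree on all 8 assignments:
z | x | v | Expression 1 | Expression 2
---------------------------------------
0 | 0 | 0 | 0 | 0
0 | 0 | 1 | 0 | 0
0 | 1 | 0 | 1 | 1
0 | 1 | 1 | 1 | 1
1 | 0 | 0 | 1 | 1
1 | 0 | 1 | 1 | 1
1 | 1 | 0 | 1 | 1
1 | 1 | 1 | 1 | 1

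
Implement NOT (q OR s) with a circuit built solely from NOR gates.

(((q NOR s) NOR (q NOR s)) NOR ((q NOR s) NOR (q NOR s)))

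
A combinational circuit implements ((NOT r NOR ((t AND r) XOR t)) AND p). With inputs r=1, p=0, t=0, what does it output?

Substituting: ((NOT 1 NOR ((0 AND 1) XOR 0)) AND 0)
= 0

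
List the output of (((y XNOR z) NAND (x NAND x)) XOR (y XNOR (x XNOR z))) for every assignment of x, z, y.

x | z | y | Output
------------------
0 | 0 | 0 | 0
0 | 0 | 1 | 0
0 | 1 | 0 | 0
0 | 1 | 1 | 0
1 | 0 | 0 | 0
1 | 0 | 1 | 1
1 | 1 | 0 | 1
1 | 1 | 1 | 0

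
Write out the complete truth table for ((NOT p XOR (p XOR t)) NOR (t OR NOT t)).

t | p | Output
--------------
0 | 0 | 0
0 | 1 | 0
1 | 0 | 0
1 | 1 | 0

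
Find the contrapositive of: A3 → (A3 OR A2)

Contrapositive: NOT (A3 OR A2) → NOT A3
Note: A statement and its contrapositive are logically equivalent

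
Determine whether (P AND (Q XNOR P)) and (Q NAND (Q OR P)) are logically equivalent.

No. Counterexample: with Q=0, P=0, Expression 1 = 0 but Expression 2 = 1.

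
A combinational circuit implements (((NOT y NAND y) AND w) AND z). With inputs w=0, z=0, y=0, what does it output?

Substituting: (((NOT 0 NAND 0) AND 0) AND 0)
= 0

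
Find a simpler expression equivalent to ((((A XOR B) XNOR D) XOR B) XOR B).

By XOR self-cancellation ((E XOR v) XOR v = E):
= ((A XOR B) XNOR D)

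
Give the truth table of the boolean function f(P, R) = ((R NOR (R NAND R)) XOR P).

P | R | Output
--------------
0 | 0 | 0
0 | 1 | 0
1 | 0 | 1
1 | 1 | 1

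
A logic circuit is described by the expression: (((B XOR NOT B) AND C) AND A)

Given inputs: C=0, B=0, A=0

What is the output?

Substituting: (((0 XOR NOT 0) AND 0) AND 0)
= 0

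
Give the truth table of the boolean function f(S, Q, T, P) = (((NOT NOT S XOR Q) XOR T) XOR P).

S | Q | T | P | Output
----------------------
0 | 0 | 0 | 0 | 0
0 | 0 | 0 | 1 | 1
0 | 0 | 1 | 0 | 1
0 | 0 | 1 | 1 | 0
0 | 1 | 0 | 0 | 1
0 | 1 | 0 | 1 | 0
0 | 1 | 1 | 0 | 0
0 | 1 | 1 | 1 | 1
1 | 0 | 0 | 0 | 1
1 | 0 | 0 | 1 | 0
1 | 0 | 1 | 0 | 0
1 | 0 | 1 | 1 | 1
1 | 1 | 0 | 0 | 0
1 | 1 | 0 | 1 | 1
1 | 1 | 1 | 0 | 1
1 | 1 | 1 | 1 | 0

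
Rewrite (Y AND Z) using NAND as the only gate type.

((Y NAND Z) NAND (Y NAND Z))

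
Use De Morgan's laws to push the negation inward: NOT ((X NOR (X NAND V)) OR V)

NOT (X NOR (X NAND V)) AND NOT V
De Morgan's: NOT(OR of terms) = AND of negations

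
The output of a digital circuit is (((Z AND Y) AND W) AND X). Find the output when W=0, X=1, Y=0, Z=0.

Substituting: (((0 AND 0) AND 0) AND 1)
= 0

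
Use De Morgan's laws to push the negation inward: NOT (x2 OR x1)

NOT x2 AND NOT x1
De Morgan's: NOT(OR of terms) = AND of negations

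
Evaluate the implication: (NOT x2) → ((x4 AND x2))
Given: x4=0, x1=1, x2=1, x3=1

Antecedent (NOT x2) = 0; consequent ((x4 AND x2)) = 0.
0 → 0 = 1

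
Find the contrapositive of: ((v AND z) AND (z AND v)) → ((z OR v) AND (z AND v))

Contrapositive: NOT ((z OR v) AND (z AND v)) → NOT ((v AND z) AND (z AND v))
Note: A statement and its contrapositive are logically equivalent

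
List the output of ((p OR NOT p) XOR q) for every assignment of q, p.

q | p | Output
--------------
0 | 0 | 1
0 | 1 | 1
1 | 0 | 0
1 | 1 | 0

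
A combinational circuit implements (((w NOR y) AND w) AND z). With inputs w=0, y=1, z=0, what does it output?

Substituting: (((0 NOR 1) AND 0) AND 0)
= 0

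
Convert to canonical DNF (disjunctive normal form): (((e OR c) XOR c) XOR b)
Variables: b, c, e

(NOT b AND NOT c AND e) OR (b AND NOT c AND NOT e) OR (b AND c AND NOT e) OR (b AND c AND e)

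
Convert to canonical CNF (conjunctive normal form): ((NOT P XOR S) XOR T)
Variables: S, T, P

(S OR T OR NOT P) AND (S OR NOT T OR P) AND (NOT S OR T OR P) AND (NOT S OR NOT T OR NOT P)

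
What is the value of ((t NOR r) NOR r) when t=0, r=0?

Substituting: ((0 NOR 0) NOR 0)
= 0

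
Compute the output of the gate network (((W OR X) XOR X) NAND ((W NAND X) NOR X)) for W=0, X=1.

Substituting: (((0 OR 1) XOR 1) NAND ((0 NAND 1) NOR 1))
= 1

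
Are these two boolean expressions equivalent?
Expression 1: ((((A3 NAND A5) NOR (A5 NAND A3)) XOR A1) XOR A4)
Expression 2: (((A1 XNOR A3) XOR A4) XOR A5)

No. Counterexample: with A1=0, A4=0, A3=0, A5=0, Expression 1 = 0 but Expression 2 = 1.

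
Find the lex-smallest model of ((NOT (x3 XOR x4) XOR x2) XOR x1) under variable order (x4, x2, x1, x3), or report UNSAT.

x4=0, x2=0, x1=0, x3=0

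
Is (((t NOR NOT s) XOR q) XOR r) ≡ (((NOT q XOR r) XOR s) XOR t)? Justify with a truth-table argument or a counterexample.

No. Counterexample: with q=0, r=0, s=0, t=0, Expression 1 = 0 but Expression 2 = 1.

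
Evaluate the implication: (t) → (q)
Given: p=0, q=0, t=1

Antecedent (t) = 1; consequent (q) = 0.
1 → 0 = 0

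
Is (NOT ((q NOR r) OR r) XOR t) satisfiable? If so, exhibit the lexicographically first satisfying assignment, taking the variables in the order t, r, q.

t=0, r=0, q=1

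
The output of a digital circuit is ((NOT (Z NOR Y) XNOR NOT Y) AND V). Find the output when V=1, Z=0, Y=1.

Substituting: ((NOT (0 NOR 1) XNOR NOT 1) AND 1)
= 0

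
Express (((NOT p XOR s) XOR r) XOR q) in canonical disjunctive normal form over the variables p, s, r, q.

(NOT p AND NOT s AND NOT r AND NOT q) OR (NOT p AND NOT s AND r AND q) OR (NOT p AND s AND NOT r AND q) OR (NOT p AND s AND r AND NOT q) OR (p AND NOT s AND NOT r AND q) OR (p AND NOT s AND r AND NOT q) OR (p AND s AND NOT r AND NOT q) OR (p AND s AND r AND q)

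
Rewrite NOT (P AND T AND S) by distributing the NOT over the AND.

NOT P OR NOT T OR NOT S
De Morgan's: NOT(AND of terms) = OR of negations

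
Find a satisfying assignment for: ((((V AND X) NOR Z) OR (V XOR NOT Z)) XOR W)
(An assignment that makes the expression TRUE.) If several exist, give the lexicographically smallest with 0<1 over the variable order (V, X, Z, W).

V=0, X=0, Z=0, W=0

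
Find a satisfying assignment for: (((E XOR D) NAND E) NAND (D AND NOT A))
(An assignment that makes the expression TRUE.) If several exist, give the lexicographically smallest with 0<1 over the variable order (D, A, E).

D=0, A=0, E=0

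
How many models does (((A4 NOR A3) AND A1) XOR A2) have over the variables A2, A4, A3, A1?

Satisfying assignments: (0,0,0,1), (1,0,0,0), (1,0,1,0), (1,0,1,1), (1,1,0,0), (1,1,0,1), (1,1,1,0), (1,1,1,1)
Count: 8 out of 16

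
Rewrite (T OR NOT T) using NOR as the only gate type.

((T NOR (T NOR T)) NOR (T NOR (T NOR T)))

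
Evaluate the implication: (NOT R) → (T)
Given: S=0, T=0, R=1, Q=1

Antecedent (NOT R) = 0; consequent (T) = 0.
0 → 0 = 1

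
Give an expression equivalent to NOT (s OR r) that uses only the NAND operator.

(((s NAND s) NAND (r NAND r)) NAND ((s NAND s) NAND (r NAND r)))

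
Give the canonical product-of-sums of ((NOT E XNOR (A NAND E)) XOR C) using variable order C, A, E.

ΠM(1, 4, 6, 7) = (C OR A OR NOT E) AND (NOT C OR A OR E) AND (NOT C OR NOT A OR E) AND (NOT C OR NOT A OR NOT E)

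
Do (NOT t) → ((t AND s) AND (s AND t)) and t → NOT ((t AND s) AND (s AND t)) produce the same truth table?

No, Inverse is not equivalent to original (counterexample: t=0, s=0)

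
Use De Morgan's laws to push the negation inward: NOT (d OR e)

NOT d AND NOT e
De Morgan's: NOT(OR of terms) = AND of negations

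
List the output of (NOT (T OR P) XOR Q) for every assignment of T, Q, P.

T | Q | P | Output
------------------
0 | 0 | 0 | 1
0 | 0 | 1 | 0
0 | 1 | 0 | 0
0 | 1 | 1 | 1
1 | 0 | 0 | 0
1 | 0 | 1 | 0
1 | 1 | 0 | 1
1 | 1 | 1 | 1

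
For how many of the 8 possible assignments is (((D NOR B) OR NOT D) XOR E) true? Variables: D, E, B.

Satisfying assignments: (0,0,0), (0,0,1), (1,1,0), (1,1,1)
Count: 4 out of 8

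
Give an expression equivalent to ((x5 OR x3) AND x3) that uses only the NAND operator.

((((x5 NAND x5) NAND (x3 NAND x3)) NAND x3) NAND (((x5 NAND x5) NAND (x3 NAND x3)) NAND x3))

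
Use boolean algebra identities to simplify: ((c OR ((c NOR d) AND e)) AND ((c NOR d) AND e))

By absorption (E AND (E OR v) = E):
= ((c NOR d) AND e)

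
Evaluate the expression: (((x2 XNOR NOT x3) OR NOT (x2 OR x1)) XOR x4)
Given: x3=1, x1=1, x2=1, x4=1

Substituting: (((1 XNOR NOT 1) OR NOT (1 OR 1)) XOR 1)
= 1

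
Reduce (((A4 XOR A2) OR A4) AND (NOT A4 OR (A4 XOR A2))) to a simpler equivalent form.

By distribution ((E OR v) AND (E OR NOT v) = E):
= (A4 XOR A2)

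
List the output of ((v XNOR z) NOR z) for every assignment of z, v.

z | v | Output
--------------
0 | 0 | 0
0 | 1 | 1
1 | 0 | 0
1 | 1 | 0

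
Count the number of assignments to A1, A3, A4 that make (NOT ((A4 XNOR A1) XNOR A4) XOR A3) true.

Satisfying assignments: (0,0,0), (0,0,1), (1,1,0), (1,1,1)
Count: 4 out of 8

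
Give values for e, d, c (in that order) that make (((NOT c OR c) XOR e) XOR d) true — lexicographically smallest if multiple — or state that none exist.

e=0, d=0, c=0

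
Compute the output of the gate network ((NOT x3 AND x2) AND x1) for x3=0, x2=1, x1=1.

Substituting: ((NOT 0 AND 1) AND 1)
= 1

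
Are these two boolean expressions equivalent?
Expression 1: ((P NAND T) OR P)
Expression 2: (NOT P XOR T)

No. Counterexample: with P=0, T=1, Expression 1 = 1 but Expression 2 = 0.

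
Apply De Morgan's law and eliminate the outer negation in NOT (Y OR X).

NOT Y AND NOT X
De Morgan's: NOT(OR of terms) = AND of negations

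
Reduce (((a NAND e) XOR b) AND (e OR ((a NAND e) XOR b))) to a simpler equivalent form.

By absorption (E AND (E OR v) = E):
= ((a NAND e) XOR b)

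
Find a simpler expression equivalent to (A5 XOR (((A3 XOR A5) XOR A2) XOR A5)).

By XOR self-cancellation ((E XOR v) XOR v = E):
= ((A3 XOR A5) XOR A2)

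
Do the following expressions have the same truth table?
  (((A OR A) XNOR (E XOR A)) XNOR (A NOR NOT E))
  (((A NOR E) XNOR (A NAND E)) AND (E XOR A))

No. Counterexample: with E=1, A=1, Expression 1 = 1 but Expression 2 = 0.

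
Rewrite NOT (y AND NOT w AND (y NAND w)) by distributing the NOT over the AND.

NOT y OR w OR NOT (y NAND w)
De Morgan's: NOT(AND of terms) = OR of negations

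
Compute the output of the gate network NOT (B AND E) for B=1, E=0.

Substituting: NOT (1 AND 0)
= 1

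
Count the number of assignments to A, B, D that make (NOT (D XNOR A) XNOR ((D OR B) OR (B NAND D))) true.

Satisfying assignments: (0,0,1), (0,1,1), (1,0,0), (1,1,0)
Count: 4 out of 8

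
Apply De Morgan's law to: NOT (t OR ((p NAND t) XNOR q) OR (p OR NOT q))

NOT t AND NOT ((p NAND t) XNOR q) AND NOT (p OR NOT q)
De Morgan's: NOT(OR of terms) = AND of negations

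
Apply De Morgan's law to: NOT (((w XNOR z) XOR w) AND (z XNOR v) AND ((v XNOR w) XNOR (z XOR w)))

NOT ((w XNOR z) XOR w) OR NOT (z XNOR v) OR NOT ((v XNOR w) XNOR (z XOR w))
De Morgan's: NOT(AND of terms) = OR of negations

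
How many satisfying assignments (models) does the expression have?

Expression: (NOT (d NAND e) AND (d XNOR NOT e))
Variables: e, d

No assignment satisfies the expression.
Count: 0 out of 4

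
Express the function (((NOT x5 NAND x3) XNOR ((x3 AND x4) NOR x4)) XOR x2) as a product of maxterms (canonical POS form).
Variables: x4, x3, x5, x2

ΠM(1, 3, 4, 7, 8, 10, 13, 14) = (x4 OR x3 OR x5 OR NOT x2) AND (x4 OR x3 OR NOT x5 OR NOT x2) AND (x4 OR NOT x3 OR x5 OR x2) AND (x4 OR NOT x3 OR NOT x5 OR NOT x2) AND (NOT x4 OR x3 OR x5 OR x2) AND (NOT x4 OR x3 OR NOT x5 OR x2) AND (NOT x4 OR NOT x3 OR x5 OR NOT x2) AND (NOT x4 OR NOT x3 OR NOT x5 OR x2)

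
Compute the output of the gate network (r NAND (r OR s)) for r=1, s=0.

Substituting: (1 NAND (1 OR 0))
= 0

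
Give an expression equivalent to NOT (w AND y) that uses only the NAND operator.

(((w NAND y) NAND (w NAND y)) NAND ((w NAND y) NAND (w NAND y)))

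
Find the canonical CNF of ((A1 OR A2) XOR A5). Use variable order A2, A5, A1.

(A2 OR A5 OR A1) AND (A2 OR NOT A5 OR NOT A1) AND (NOT A2 OR NOT A5 OR A1) AND (NOT A2 OR NOT A5 OR NOT A1)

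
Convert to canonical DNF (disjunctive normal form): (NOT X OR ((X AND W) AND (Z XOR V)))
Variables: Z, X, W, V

(NOT Z AND NOT X AND NOT W AND NOT V) OR (NOT Z AND NOT X AND NOT W AND V) OR (NOT Z AND NOT X AND W AND NOT V) OR (NOT Z AND NOT X AND W AND V) OR (NOT Z AND X AND W AND V) OR (Z AND NOT X AND NOT W AND NOT V) OR (Z AND NOT X AND NOT W AND V) OR (Z AND NOT X AND W AND NOT V) OR (Z AND NOT X AND W AND V) OR (Z AND X AND W AND NOT V)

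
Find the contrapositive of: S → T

Contrapositive: NOT T → NOT S
Note: A statement and its contrapositive are logically equivalent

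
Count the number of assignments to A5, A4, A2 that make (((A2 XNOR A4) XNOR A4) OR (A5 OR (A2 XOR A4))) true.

Satisfying assignments: (0,0,1), (0,1,0), (0,1,1), (1,0,0), (1,0,1), (1,1,0), (1,1,1)
Count: 7 out of 8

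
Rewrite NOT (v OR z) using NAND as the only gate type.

(((v NAND v) NAND (z NAND z)) NAND ((v NAND v) NAND (z NAND z)))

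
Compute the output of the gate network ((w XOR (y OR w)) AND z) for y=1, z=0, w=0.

Substituting: ((0 XOR (1 OR 0)) AND 0)
= 0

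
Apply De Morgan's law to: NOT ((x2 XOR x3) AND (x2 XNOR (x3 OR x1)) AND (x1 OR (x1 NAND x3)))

NOT (x2 XOR x3) OR NOT (x2 XNOR (x3 OR x1)) OR NOT (x1 OR (x1 NAND x3))
De Morgan's: NOT(AND of terms) = OR of negations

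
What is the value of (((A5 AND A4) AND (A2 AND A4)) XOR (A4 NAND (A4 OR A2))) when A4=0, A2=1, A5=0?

Substituting: (((0 AND 0) AND (1 AND 0)) XOR (0 NAND (0 OR 1)))
= 1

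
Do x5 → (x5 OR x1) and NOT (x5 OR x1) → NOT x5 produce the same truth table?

Yes, Contrapositive is always equivalent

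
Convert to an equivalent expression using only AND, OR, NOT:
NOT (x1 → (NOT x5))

x1 AND x5
(Negated implication: NOT(A → B) = A AND NOT B)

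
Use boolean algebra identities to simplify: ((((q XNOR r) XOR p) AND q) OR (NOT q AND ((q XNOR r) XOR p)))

By distribution ((E AND v) OR (E AND NOT v) = E):
= ((q XNOR r) XOR p)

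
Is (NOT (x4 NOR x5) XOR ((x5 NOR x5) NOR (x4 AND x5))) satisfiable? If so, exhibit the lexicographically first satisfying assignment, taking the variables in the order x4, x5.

x4=1, x5=0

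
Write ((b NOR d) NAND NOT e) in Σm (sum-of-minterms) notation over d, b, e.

Σm(1, 2, 3, 4, 5, 6, 7) = (NOT d AND NOT b AND e) OR (NOT d AND b AND NOT e) OR (NOT d AND b AND e) OR (d AND NOT b AND NOT e) OR (d AND NOT b AND e) OR (d AND b AND NOT e) OR (d AND b AND e)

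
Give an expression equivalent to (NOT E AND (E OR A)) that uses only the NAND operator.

(((E NAND E) NAND ((E NAND E) NAND (A NAND A))) NAND ((E NAND E) NAND ((E NAND E) NAND (A NAND A))))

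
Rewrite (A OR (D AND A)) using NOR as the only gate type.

((A NOR ((D NOR D) NOR (A NOR A))) NOR (A NOR ((D NOR D) NOR (A NOR A))))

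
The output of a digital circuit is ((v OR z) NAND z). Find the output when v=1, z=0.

Substituting: ((1 OR 0) NAND 0)
= 1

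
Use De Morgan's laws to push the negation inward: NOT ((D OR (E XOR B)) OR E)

NOT (D OR (E XOR B)) AND NOT E
De Morgan's: NOT(OR of terms) = AND of negations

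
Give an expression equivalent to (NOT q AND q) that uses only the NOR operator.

(((q NOR q) NOR (q NOR q)) NOR (q NOR q))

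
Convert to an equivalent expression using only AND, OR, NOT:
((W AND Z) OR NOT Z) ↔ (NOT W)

(((W AND Z) OR NOT Z) AND (NOT W)) OR (NOT ((W AND Z) OR NOT Z) AND W)
(Biconditional = both true or both false)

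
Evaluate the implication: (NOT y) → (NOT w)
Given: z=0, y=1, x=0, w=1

Antecedent (NOT y) = 0; consequent (NOT w) = 0.
0 → 0 = 1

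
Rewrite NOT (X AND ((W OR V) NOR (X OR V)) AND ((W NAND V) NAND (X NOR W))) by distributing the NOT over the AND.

NOT X OR NOT ((W OR V) NOR (X OR V)) OR NOT ((W NAND V) NAND (X NOR W))
De Morgan's: NOT(AND of terms) = OR of negations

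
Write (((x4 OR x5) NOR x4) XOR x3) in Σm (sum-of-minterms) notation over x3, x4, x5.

Σm(0, 5, 6, 7) = (NOT x3 AND NOT x4 AND NOT x5) OR (x3 AND NOT x4 AND x5) OR (x3 AND x4 AND NOT x5) OR (x3 AND x4 AND x5)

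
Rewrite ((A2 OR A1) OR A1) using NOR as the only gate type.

((((A2 NOR A1) NOR (A2 NOR A1)) NOR A1) NOR (((A2 NOR A1) NOR (A2 NOR A1)) NOR A1))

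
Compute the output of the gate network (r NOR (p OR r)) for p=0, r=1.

Substituting: (1 NOR (0 OR 1))
= 0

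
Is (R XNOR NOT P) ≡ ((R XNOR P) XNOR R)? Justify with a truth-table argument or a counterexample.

No. Counterexample: with R=1, P=0, Expression 1 = 1 but Expression 2 = 0.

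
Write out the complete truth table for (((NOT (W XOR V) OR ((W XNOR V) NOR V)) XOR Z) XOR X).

Z | V | W | X | Output
----------------------
0 | 0 | 0 | 0 | 1
0 | 0 | 0 | 1 | 0
0 | 0 | 1 | 0 | 1
0 | 0 | 1 | 1 | 0
0 | 1 | 0 | 0 | 0
0 | 1 | 0 | 1 | 1
0 | 1 | 1 | 0 | 1
0 | 1 | 1 | 1 | 0
1 | 0 | 0 | 0 | 0
1 | 0 | 0 | 1 | 1
1 | 0 | 1 | 0 | 0
1 | 0 | 1 | 1 | 1
1 | 1 | 0 | 0 | 1
1 | 1 | 0 | 1 | 0
1 | 1 | 1 | 0 | 0
1 | 1 | 1 | 1 | 1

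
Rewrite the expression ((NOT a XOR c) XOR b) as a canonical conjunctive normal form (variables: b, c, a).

(b OR c OR NOT a) AND (b OR NOT c OR a) AND (NOT b OR c OR a) AND (NOT b OR NOT c OR NOT a)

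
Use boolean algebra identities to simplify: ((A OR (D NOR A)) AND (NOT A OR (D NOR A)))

By distribution ((E OR v) AND (E OR NOT v) = E):
= (D NOR A)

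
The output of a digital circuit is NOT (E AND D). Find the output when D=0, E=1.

Substituting: NOT (1 AND 0)
= 1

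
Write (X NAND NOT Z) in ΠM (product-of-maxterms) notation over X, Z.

ΠM(2) = (NOT X OR Z)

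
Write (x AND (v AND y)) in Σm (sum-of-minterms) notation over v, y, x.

Σm(7) = (v AND y AND x)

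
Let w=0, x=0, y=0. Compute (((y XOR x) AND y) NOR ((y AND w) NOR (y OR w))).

Substituting: (((0 XOR 0) AND 0) NOR ((0 AND 0) NOR (0 OR 0)))
= 0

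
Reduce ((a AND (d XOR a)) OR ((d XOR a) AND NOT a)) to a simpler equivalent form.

By distribution ((E AND v) OR (E AND NOT v) = E):
= (d XOR a)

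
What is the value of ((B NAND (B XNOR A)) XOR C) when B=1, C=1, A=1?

Substituting: ((1 NAND (1 XNOR 1)) XOR 1)
= 1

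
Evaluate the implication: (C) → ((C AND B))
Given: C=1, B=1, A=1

Antecedent (C) = 1; consequent ((C AND B)) = 1.
1 → 1 = 1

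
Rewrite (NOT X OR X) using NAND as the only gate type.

(((X NAND X) NAND (X NAND X)) NAND (X NAND X))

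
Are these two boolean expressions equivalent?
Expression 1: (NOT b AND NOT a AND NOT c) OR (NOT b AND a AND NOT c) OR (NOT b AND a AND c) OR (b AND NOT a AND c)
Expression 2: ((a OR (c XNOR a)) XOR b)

Yes, they are equivalent — the two output columns agree on all 8 assignments:
b | a | c | Expression 1 | Expression 2
---------------------------------------
0 | 0 | 0 | 1 | 1
0 | 0 | 1 | 0 | 0
0 | 1 | 0 | 1 | 1
0 | 1 | 1 | 1 | 1
1 | 0 | 0 | 0 | 0
1 | 0 | 1 | 1 | 1
1 | 1 | 0 | 0 | 0
1 | 1 | 1 | 0 | 0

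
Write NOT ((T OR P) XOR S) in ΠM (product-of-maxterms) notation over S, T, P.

ΠM(1, 2, 3, 4) = (S OR T OR NOT P) AND (S OR NOT T OR P) AND (S OR NOT T OR NOT P) AND (NOT S OR T OR P)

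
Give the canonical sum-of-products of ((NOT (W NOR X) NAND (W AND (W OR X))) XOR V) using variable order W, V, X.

Σm(0, 1, 6, 7) = (NOT W AND NOT V AND NOT X) OR (NOT W AND NOT V AND X) OR (W AND V AND NOT X) OR (W AND V AND X)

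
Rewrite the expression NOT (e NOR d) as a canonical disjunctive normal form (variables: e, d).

(NOT e AND d) OR (e AND NOT d) OR (e AND d)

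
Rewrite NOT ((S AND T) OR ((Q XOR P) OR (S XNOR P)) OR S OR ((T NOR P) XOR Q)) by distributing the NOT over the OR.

NOT (S AND T) AND NOT ((Q XOR P) OR (S XNOR P)) AND NOT S AND NOT ((T NOR P) XOR Q)
De Morgan's: NOT(OR of terms) = AND of negations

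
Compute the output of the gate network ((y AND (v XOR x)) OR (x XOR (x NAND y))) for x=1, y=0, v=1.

Substituting: ((0 AND (1 XOR 1)) OR (1 XOR (1 NAND 0)))
= 0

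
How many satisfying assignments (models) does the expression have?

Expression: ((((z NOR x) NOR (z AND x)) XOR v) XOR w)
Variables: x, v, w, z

Satisfying assignments: (0,0,0,1), (0,0,1,0), (0,1,0,0), (0,1,1,1), (1,0,0,0), (1,0,1,1), (1,1,0,1), (1,1,1,0)
Count: 8 out of 16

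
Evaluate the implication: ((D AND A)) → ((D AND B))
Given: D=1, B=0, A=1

Antecedent ((D AND A)) = 1; consequent ((D AND B)) = 0.
1 → 0 = 0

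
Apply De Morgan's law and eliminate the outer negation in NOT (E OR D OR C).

NOT E AND NOT D AND NOT C
De Morgan's: NOT(OR of terms) = AND of negations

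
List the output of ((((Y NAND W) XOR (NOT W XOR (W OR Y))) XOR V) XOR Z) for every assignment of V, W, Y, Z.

V | W | Y | Z | Output
----------------------
0 | 0 | 0 | 0 | 0
0 | 0 | 0 | 1 | 1
0 | 0 | 1 | 0 | 1
0 | 0 | 1 | 1 | 0
0 | 1 | 0 | 0 | 0
0 | 1 | 0 | 1 | 1
0 | 1 | 1 | 0 | 1
0 | 1 | 1 | 1 | 0
1 | 0 | 0 | 0 | 1
1 | 0 | 0 | 1 | 0
1 | 0 | 1 | 0 | 0
1 | 0 | 1 | 1 | 1
1 | 1 | 0 | 0 | 1
1 | 1 | 0 | 1 | 0
1 | 1 | 1 | 0 | 0
1 | 1 | 1 | 1 | 1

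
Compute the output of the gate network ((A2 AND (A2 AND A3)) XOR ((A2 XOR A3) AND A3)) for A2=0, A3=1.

Substituting: ((0 AND (0 AND 1)) XOR ((0 XOR 1) AND 1))
= 1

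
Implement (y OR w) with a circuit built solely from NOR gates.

((y NOR w) NOR (y NOR w))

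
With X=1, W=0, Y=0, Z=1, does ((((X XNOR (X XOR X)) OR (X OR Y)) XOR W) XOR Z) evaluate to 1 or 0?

Substituting: ((((1 XNOR (1 XOR 1)) OR (1 OR 0)) XOR 0) XOR 1)
= 0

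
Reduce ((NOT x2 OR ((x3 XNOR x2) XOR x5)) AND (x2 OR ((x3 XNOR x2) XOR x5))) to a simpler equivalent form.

By distribution ((E OR v) AND (E OR NOT v) = E):
= ((x3 XNOR x2) XOR x5)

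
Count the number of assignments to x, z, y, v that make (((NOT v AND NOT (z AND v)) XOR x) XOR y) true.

Satisfying assignments: (0,0,0,0), (0,0,1,1), (0,1,0,0), (0,1,1,1), (1,0,0,1), (1,0,1,0), (1,1,0,1), (1,1,1,0)
Count: 8 out of 16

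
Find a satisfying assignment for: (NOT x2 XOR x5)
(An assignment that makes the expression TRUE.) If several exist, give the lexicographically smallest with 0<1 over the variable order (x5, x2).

x5=0, x2=0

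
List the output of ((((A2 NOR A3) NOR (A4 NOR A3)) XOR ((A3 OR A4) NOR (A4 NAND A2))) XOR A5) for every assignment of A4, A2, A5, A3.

A4 | A2 | A5 | A3 | Output
--------------------------
0 | 0 | 0 | 0 | 0
0 | 0 | 0 | 1 | 1
0 | 0 | 1 | 0 | 1
0 | 0 | 1 | 1 | 0
0 | 1 | 0 | 0 | 0
0 | 1 | 0 | 1 | 1
0 | 1 | 1 | 0 | 1
0 | 1 | 1 | 1 | 0
1 | 0 | 0 | 0 | 0
1 | 0 | 0 | 1 | 1
1 | 0 | 1 | 0 | 1
1 | 0 | 1 | 1 | 0
1 | 1 | 0 | 0 | 1
1 | 1 | 0 | 1 | 1
1 | 1 | 1 | 0 | 0
1 | 1 | 1 | 1 | 0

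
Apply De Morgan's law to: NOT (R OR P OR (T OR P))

NOT R AND NOT P AND NOT (T OR P)
De Morgan's: NOT(OR of terms) = AND of negations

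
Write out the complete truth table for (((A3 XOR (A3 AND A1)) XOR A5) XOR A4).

A5 | A3 | A1 | A4 | Output
--------------------------
0 | 0 | 0 | 0 | 0
0 | 0 | 0 | 1 | 1
0 | 0 | 1 | 0 | 0
0 | 0 | 1 | 1 | 1
0 | 1 | 0 | 0 | 1
0 | 1 | 0 | 1 | 0
0 | 1 | 1 | 0 | 0
0 | 1 | 1 | 1 | 1
1 | 0 | 0 | 0 | 1
1 | 0 | 0 | 1 | 0
1 | 0 | 1 | 0 | 1
1 | 0 | 1 | 1 | 0
1 | 1 | 0 | 0 | 0
1 | 1 | 0 | 1 | 1
1 | 1 | 1 | 0 | 1
1 | 1 | 1 | 1 | 0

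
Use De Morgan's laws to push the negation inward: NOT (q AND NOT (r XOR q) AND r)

NOT q OR (r XOR q) OR NOT r
De Morgan's: NOT(AND of terms) = OR of negations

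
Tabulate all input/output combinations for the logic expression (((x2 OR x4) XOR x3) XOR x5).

x2 | x4 | x3 | x5 | Output
--------------------------
0 | 0 | 0 | 0 | 0
0 | 0 | 0 | 1 | 1
0 | 0 | 1 | 0 | 1
0 | 0 | 1 | 1 | 0
0 | 1 | 0 | 0 | 1
0 | 1 | 0 | 1 | 0
0 | 1 | 1 | 0 | 0
0 | 1 | 1 | 1 | 1
1 | 0 | 0 | 0 | 1
1 | 0 | 0 | 1 | 0
1 | 0 | 1 | 0 | 0
1 | 0 | 1 | 1 | 1
1 | 1 | 0 | 0 | 1
1 | 1 | 0 | 1 | 0
1 | 1 | 1 | 0 | 0
1 | 1 | 1 | 1 | 1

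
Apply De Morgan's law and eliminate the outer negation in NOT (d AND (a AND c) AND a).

NOT d OR NOT (a AND c) OR NOT a
De Morgan's: NOT(AND of terms) = OR of negations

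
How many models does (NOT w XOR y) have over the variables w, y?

Satisfying assignments: (0,0), (1,1)
Count: 2 out of 4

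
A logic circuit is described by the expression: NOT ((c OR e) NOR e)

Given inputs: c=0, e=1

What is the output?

Substituting: NOT ((0 OR 1) NOR 1)
= 1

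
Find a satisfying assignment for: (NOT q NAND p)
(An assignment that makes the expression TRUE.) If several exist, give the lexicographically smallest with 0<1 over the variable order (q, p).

q=0, p=0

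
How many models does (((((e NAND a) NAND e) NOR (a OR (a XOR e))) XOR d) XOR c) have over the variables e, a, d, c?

Satisfying assignments: (0,0,0,1), (0,0,1,0), (0,1,0,1), (0,1,1,0), (1,0,0,1), (1,0,1,0), (1,1,0,1), (1,1,1,0)
Count: 8 out of 16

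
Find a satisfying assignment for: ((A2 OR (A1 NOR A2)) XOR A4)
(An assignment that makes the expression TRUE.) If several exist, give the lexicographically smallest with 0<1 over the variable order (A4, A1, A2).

A4=0, A1=0, A2=0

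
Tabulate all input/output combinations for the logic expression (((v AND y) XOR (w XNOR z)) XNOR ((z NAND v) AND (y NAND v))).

w | z | y | v | Output
----------------------
0 | 0 | 0 | 0 | 1
0 | 0 | 0 | 1 | 1
0 | 0 | 1 | 0 | 1
0 | 0 | 1 | 1 | 1
0 | 1 | 0 | 0 | 0
0 | 1 | 0 | 1 | 1
0 | 1 | 1 | 0 | 0
0 | 1 | 1 | 1 | 0
1 | 0 | 0 | 0 | 0
1 | 0 | 0 | 1 | 0
1 | 0 | 1 | 0 | 0
1 | 0 | 1 | 1 | 0
1 | 1 | 0 | 0 | 1
1 | 1 | 0 | 1 | 0
1 | 1 | 1 | 0 | 1
1 | 1 | 1 | 1 | 1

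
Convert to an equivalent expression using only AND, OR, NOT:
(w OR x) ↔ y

((w OR x) AND y) OR (NOT (w OR x) AND NOT y)
(Biconditional = both true or both false)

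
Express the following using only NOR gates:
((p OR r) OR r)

((((p NOR r) NOR (p NOR r)) NOR r) NOR (((p NOR r) NOR (p NOR r)) NOR r))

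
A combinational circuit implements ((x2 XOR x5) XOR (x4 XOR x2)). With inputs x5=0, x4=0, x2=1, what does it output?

Substituting: ((1 XOR 0) XOR (0 XOR 1))
= 0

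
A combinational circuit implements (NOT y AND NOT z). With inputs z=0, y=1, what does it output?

Substituting: (NOT 1 AND NOT 0)
= 0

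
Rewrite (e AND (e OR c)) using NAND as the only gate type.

((e NAND ((e NAND e) NAND (c NAND c))) NAND (e NAND ((e NAND e) NAND (c NAND c))))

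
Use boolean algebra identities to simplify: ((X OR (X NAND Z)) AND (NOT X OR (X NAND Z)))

By distribution ((E OR v) AND (E OR NOT v) = E):
= (X NAND Z)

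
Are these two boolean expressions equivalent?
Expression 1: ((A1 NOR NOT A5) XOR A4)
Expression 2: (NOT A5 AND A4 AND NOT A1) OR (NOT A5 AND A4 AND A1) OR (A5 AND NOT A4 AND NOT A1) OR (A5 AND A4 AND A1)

Yes, they are equivalent — the two output columns agree on all 8 assignments:
A5 | A4 | A1 | Expression 1 | Expression 2
------------------------------------------
0 | 0 | 0 | 0 | 0
0 | 0 | 1 | 0 | 0
0 | 1 | 0 | 1 | 1
0 | 1 | 1 | 1 | 1
1 | 0 | 0 | 1 | 1
1 | 0 | 1 | 0 | 0
1 | 1 | 0 | 0 | 0
1 | 1 | 1 | 1 | 1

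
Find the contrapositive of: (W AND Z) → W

Contrapositive: NOT W → NOT (W AND Z)
Note: A statement and its contrapositive are logically equivalent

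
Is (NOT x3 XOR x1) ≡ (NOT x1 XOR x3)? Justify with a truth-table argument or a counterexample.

Yes, they are equivalent — the two output columns agree on all 4 assignments:
x1 | x3 | Expression 1 | Expression 2
-------------------------------------
0 | 0 | 1 | 1
0 | 1 | 0 | 0
1 | 0 | 0 | 0
1 | 1 | 1 | 1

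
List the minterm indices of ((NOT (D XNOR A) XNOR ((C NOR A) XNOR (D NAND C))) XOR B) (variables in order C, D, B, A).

Σm(2, 3, 4, 5, 8, 11, 12, 15) = (NOT C AND NOT D AND B AND NOT A) OR (NOT C AND NOT D AND B AND A) OR (NOT C AND D AND NOT B AND NOT A) OR (NOT C AND D AND NOT B AND A) OR (C AND NOT D AND NOT B AND NOT A) OR (C AND NOT D AND B AND A) OR (C AND D AND NOT B AND NOT A) OR (C AND D AND B AND A)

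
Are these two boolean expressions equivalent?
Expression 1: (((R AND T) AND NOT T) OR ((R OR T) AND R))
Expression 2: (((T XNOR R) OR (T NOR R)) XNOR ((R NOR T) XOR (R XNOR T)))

No. Counterexample: with T=1, R=0, Expression 1 = 0 but Expression 2 = 1.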